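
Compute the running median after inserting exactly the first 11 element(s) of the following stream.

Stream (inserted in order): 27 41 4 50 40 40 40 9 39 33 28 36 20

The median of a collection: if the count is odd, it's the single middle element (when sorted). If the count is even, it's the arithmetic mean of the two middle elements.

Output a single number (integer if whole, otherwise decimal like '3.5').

Answer: 39

Derivation:
Step 1: insert 27 -> lo=[27] (size 1, max 27) hi=[] (size 0) -> median=27
Step 2: insert 41 -> lo=[27] (size 1, max 27) hi=[41] (size 1, min 41) -> median=34
Step 3: insert 4 -> lo=[4, 27] (size 2, max 27) hi=[41] (size 1, min 41) -> median=27
Step 4: insert 50 -> lo=[4, 27] (size 2, max 27) hi=[41, 50] (size 2, min 41) -> median=34
Step 5: insert 40 -> lo=[4, 27, 40] (size 3, max 40) hi=[41, 50] (size 2, min 41) -> median=40
Step 6: insert 40 -> lo=[4, 27, 40] (size 3, max 40) hi=[40, 41, 50] (size 3, min 40) -> median=40
Step 7: insert 40 -> lo=[4, 27, 40, 40] (size 4, max 40) hi=[40, 41, 50] (size 3, min 40) -> median=40
Step 8: insert 9 -> lo=[4, 9, 27, 40] (size 4, max 40) hi=[40, 40, 41, 50] (size 4, min 40) -> median=40
Step 9: insert 39 -> lo=[4, 9, 27, 39, 40] (size 5, max 40) hi=[40, 40, 41, 50] (size 4, min 40) -> median=40
Step 10: insert 33 -> lo=[4, 9, 27, 33, 39] (size 5, max 39) hi=[40, 40, 40, 41, 50] (size 5, min 40) -> median=39.5
Step 11: insert 28 -> lo=[4, 9, 27, 28, 33, 39] (size 6, max 39) hi=[40, 40, 40, 41, 50] (size 5, min 40) -> median=39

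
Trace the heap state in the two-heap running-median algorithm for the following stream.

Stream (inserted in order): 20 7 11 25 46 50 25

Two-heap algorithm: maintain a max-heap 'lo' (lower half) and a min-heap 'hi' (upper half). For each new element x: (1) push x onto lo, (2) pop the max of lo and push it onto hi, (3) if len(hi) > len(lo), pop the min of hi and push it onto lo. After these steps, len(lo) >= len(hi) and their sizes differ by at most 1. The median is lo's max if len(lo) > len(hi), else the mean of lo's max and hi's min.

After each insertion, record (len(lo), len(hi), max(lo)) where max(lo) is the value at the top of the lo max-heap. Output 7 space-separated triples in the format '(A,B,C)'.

Answer: (1,0,20) (1,1,7) (2,1,11) (2,2,11) (3,2,20) (3,3,20) (4,3,25)

Derivation:
Step 1: insert 20 -> lo=[20] hi=[] -> (len(lo)=1, len(hi)=0, max(lo)=20)
Step 2: insert 7 -> lo=[7] hi=[20] -> (len(lo)=1, len(hi)=1, max(lo)=7)
Step 3: insert 11 -> lo=[7, 11] hi=[20] -> (len(lo)=2, len(hi)=1, max(lo)=11)
Step 4: insert 25 -> lo=[7, 11] hi=[20, 25] -> (len(lo)=2, len(hi)=2, max(lo)=11)
Step 5: insert 46 -> lo=[7, 11, 20] hi=[25, 46] -> (len(lo)=3, len(hi)=2, max(lo)=20)
Step 6: insert 50 -> lo=[7, 11, 20] hi=[25, 46, 50] -> (len(lo)=3, len(hi)=3, max(lo)=20)
Step 7: insert 25 -> lo=[7, 11, 20, 25] hi=[25, 46, 50] -> (len(lo)=4, len(hi)=3, max(lo)=25)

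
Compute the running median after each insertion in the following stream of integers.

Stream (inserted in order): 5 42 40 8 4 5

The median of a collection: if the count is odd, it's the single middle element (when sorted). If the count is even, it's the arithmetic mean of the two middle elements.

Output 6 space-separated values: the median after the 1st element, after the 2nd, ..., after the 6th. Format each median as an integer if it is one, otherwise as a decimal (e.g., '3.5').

Step 1: insert 5 -> lo=[5] (size 1, max 5) hi=[] (size 0) -> median=5
Step 2: insert 42 -> lo=[5] (size 1, max 5) hi=[42] (size 1, min 42) -> median=23.5
Step 3: insert 40 -> lo=[5, 40] (size 2, max 40) hi=[42] (size 1, min 42) -> median=40
Step 4: insert 8 -> lo=[5, 8] (size 2, max 8) hi=[40, 42] (size 2, min 40) -> median=24
Step 5: insert 4 -> lo=[4, 5, 8] (size 3, max 8) hi=[40, 42] (size 2, min 40) -> median=8
Step 6: insert 5 -> lo=[4, 5, 5] (size 3, max 5) hi=[8, 40, 42] (size 3, min 8) -> median=6.5

Answer: 5 23.5 40 24 8 6.5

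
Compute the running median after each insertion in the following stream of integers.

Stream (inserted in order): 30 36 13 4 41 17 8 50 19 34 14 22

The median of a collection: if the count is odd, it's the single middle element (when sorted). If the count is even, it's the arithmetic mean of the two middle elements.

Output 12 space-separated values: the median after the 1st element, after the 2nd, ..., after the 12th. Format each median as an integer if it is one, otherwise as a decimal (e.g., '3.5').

Answer: 30 33 30 21.5 30 23.5 17 23.5 19 24.5 19 20.5

Derivation:
Step 1: insert 30 -> lo=[30] (size 1, max 30) hi=[] (size 0) -> median=30
Step 2: insert 36 -> lo=[30] (size 1, max 30) hi=[36] (size 1, min 36) -> median=33
Step 3: insert 13 -> lo=[13, 30] (size 2, max 30) hi=[36] (size 1, min 36) -> median=30
Step 4: insert 4 -> lo=[4, 13] (size 2, max 13) hi=[30, 36] (size 2, min 30) -> median=21.5
Step 5: insert 41 -> lo=[4, 13, 30] (size 3, max 30) hi=[36, 41] (size 2, min 36) -> median=30
Step 6: insert 17 -> lo=[4, 13, 17] (size 3, max 17) hi=[30, 36, 41] (size 3, min 30) -> median=23.5
Step 7: insert 8 -> lo=[4, 8, 13, 17] (size 4, max 17) hi=[30, 36, 41] (size 3, min 30) -> median=17
Step 8: insert 50 -> lo=[4, 8, 13, 17] (size 4, max 17) hi=[30, 36, 41, 50] (size 4, min 30) -> median=23.5
Step 9: insert 19 -> lo=[4, 8, 13, 17, 19] (size 5, max 19) hi=[30, 36, 41, 50] (size 4, min 30) -> median=19
Step 10: insert 34 -> lo=[4, 8, 13, 17, 19] (size 5, max 19) hi=[30, 34, 36, 41, 50] (size 5, min 30) -> median=24.5
Step 11: insert 14 -> lo=[4, 8, 13, 14, 17, 19] (size 6, max 19) hi=[30, 34, 36, 41, 50] (size 5, min 30) -> median=19
Step 12: insert 22 -> lo=[4, 8, 13, 14, 17, 19] (size 6, max 19) hi=[22, 30, 34, 36, 41, 50] (size 6, min 22) -> median=20.5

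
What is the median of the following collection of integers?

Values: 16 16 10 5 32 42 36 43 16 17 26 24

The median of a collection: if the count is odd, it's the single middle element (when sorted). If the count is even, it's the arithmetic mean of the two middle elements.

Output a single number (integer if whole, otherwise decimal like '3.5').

Step 1: insert 16 -> lo=[16] (size 1, max 16) hi=[] (size 0) -> median=16
Step 2: insert 16 -> lo=[16] (size 1, max 16) hi=[16] (size 1, min 16) -> median=16
Step 3: insert 10 -> lo=[10, 16] (size 2, max 16) hi=[16] (size 1, min 16) -> median=16
Step 4: insert 5 -> lo=[5, 10] (size 2, max 10) hi=[16, 16] (size 2, min 16) -> median=13
Step 5: insert 32 -> lo=[5, 10, 16] (size 3, max 16) hi=[16, 32] (size 2, min 16) -> median=16
Step 6: insert 42 -> lo=[5, 10, 16] (size 3, max 16) hi=[16, 32, 42] (size 3, min 16) -> median=16
Step 7: insert 36 -> lo=[5, 10, 16, 16] (size 4, max 16) hi=[32, 36, 42] (size 3, min 32) -> median=16
Step 8: insert 43 -> lo=[5, 10, 16, 16] (size 4, max 16) hi=[32, 36, 42, 43] (size 4, min 32) -> median=24
Step 9: insert 16 -> lo=[5, 10, 16, 16, 16] (size 5, max 16) hi=[32, 36, 42, 43] (size 4, min 32) -> median=16
Step 10: insert 17 -> lo=[5, 10, 16, 16, 16] (size 5, max 16) hi=[17, 32, 36, 42, 43] (size 5, min 17) -> median=16.5
Step 11: insert 26 -> lo=[5, 10, 16, 16, 16, 17] (size 6, max 17) hi=[26, 32, 36, 42, 43] (size 5, min 26) -> median=17
Step 12: insert 24 -> lo=[5, 10, 16, 16, 16, 17] (size 6, max 17) hi=[24, 26, 32, 36, 42, 43] (size 6, min 24) -> median=20.5

Answer: 20.5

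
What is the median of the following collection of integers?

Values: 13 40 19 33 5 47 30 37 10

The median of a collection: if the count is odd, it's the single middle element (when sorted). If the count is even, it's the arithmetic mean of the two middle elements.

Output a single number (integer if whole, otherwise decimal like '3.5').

Answer: 30

Derivation:
Step 1: insert 13 -> lo=[13] (size 1, max 13) hi=[] (size 0) -> median=13
Step 2: insert 40 -> lo=[13] (size 1, max 13) hi=[40] (size 1, min 40) -> median=26.5
Step 3: insert 19 -> lo=[13, 19] (size 2, max 19) hi=[40] (size 1, min 40) -> median=19
Step 4: insert 33 -> lo=[13, 19] (size 2, max 19) hi=[33, 40] (size 2, min 33) -> median=26
Step 5: insert 5 -> lo=[5, 13, 19] (size 3, max 19) hi=[33, 40] (size 2, min 33) -> median=19
Step 6: insert 47 -> lo=[5, 13, 19] (size 3, max 19) hi=[33, 40, 47] (size 3, min 33) -> median=26
Step 7: insert 30 -> lo=[5, 13, 19, 30] (size 4, max 30) hi=[33, 40, 47] (size 3, min 33) -> median=30
Step 8: insert 37 -> lo=[5, 13, 19, 30] (size 4, max 30) hi=[33, 37, 40, 47] (size 4, min 33) -> median=31.5
Step 9: insert 10 -> lo=[5, 10, 13, 19, 30] (size 5, max 30) hi=[33, 37, 40, 47] (size 4, min 33) -> median=30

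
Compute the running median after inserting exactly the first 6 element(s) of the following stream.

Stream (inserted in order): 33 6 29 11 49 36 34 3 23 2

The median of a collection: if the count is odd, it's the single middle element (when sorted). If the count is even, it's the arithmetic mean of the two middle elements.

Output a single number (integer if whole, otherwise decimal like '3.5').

Answer: 31

Derivation:
Step 1: insert 33 -> lo=[33] (size 1, max 33) hi=[] (size 0) -> median=33
Step 2: insert 6 -> lo=[6] (size 1, max 6) hi=[33] (size 1, min 33) -> median=19.5
Step 3: insert 29 -> lo=[6, 29] (size 2, max 29) hi=[33] (size 1, min 33) -> median=29
Step 4: insert 11 -> lo=[6, 11] (size 2, max 11) hi=[29, 33] (size 2, min 29) -> median=20
Step 5: insert 49 -> lo=[6, 11, 29] (size 3, max 29) hi=[33, 49] (size 2, min 33) -> median=29
Step 6: insert 36 -> lo=[6, 11, 29] (size 3, max 29) hi=[33, 36, 49] (size 3, min 33) -> median=31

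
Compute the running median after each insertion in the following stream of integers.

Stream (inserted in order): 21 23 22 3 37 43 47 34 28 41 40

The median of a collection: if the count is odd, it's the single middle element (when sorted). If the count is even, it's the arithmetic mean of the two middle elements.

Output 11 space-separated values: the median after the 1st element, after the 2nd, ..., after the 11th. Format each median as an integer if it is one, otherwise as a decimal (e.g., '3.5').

Step 1: insert 21 -> lo=[21] (size 1, max 21) hi=[] (size 0) -> median=21
Step 2: insert 23 -> lo=[21] (size 1, max 21) hi=[23] (size 1, min 23) -> median=22
Step 3: insert 22 -> lo=[21, 22] (size 2, max 22) hi=[23] (size 1, min 23) -> median=22
Step 4: insert 3 -> lo=[3, 21] (size 2, max 21) hi=[22, 23] (size 2, min 22) -> median=21.5
Step 5: insert 37 -> lo=[3, 21, 22] (size 3, max 22) hi=[23, 37] (size 2, min 23) -> median=22
Step 6: insert 43 -> lo=[3, 21, 22] (size 3, max 22) hi=[23, 37, 43] (size 3, min 23) -> median=22.5
Step 7: insert 47 -> lo=[3, 21, 22, 23] (size 4, max 23) hi=[37, 43, 47] (size 3, min 37) -> median=23
Step 8: insert 34 -> lo=[3, 21, 22, 23] (size 4, max 23) hi=[34, 37, 43, 47] (size 4, min 34) -> median=28.5
Step 9: insert 28 -> lo=[3, 21, 22, 23, 28] (size 5, max 28) hi=[34, 37, 43, 47] (size 4, min 34) -> median=28
Step 10: insert 41 -> lo=[3, 21, 22, 23, 28] (size 5, max 28) hi=[34, 37, 41, 43, 47] (size 5, min 34) -> median=31
Step 11: insert 40 -> lo=[3, 21, 22, 23, 28, 34] (size 6, max 34) hi=[37, 40, 41, 43, 47] (size 5, min 37) -> median=34

Answer: 21 22 22 21.5 22 22.5 23 28.5 28 31 34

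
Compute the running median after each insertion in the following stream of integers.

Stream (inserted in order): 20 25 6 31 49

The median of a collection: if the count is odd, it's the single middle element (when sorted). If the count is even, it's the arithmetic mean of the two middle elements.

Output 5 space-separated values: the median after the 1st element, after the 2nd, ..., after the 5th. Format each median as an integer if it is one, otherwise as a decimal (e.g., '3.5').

Answer: 20 22.5 20 22.5 25

Derivation:
Step 1: insert 20 -> lo=[20] (size 1, max 20) hi=[] (size 0) -> median=20
Step 2: insert 25 -> lo=[20] (size 1, max 20) hi=[25] (size 1, min 25) -> median=22.5
Step 3: insert 6 -> lo=[6, 20] (size 2, max 20) hi=[25] (size 1, min 25) -> median=20
Step 4: insert 31 -> lo=[6, 20] (size 2, max 20) hi=[25, 31] (size 2, min 25) -> median=22.5
Step 5: insert 49 -> lo=[6, 20, 25] (size 3, max 25) hi=[31, 49] (size 2, min 31) -> median=25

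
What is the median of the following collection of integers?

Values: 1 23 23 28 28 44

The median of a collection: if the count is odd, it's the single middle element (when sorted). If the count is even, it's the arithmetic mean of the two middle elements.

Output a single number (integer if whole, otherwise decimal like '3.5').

Step 1: insert 1 -> lo=[1] (size 1, max 1) hi=[] (size 0) -> median=1
Step 2: insert 23 -> lo=[1] (size 1, max 1) hi=[23] (size 1, min 23) -> median=12
Step 3: insert 23 -> lo=[1, 23] (size 2, max 23) hi=[23] (size 1, min 23) -> median=23
Step 4: insert 28 -> lo=[1, 23] (size 2, max 23) hi=[23, 28] (size 2, min 23) -> median=23
Step 5: insert 28 -> lo=[1, 23, 23] (size 3, max 23) hi=[28, 28] (size 2, min 28) -> median=23
Step 6: insert 44 -> lo=[1, 23, 23] (size 3, max 23) hi=[28, 28, 44] (size 3, min 28) -> median=25.5

Answer: 25.5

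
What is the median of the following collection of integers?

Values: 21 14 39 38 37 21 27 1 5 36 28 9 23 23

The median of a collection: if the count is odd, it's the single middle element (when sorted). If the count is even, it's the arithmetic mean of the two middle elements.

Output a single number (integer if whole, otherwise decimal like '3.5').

Step 1: insert 21 -> lo=[21] (size 1, max 21) hi=[] (size 0) -> median=21
Step 2: insert 14 -> lo=[14] (size 1, max 14) hi=[21] (size 1, min 21) -> median=17.5
Step 3: insert 39 -> lo=[14, 21] (size 2, max 21) hi=[39] (size 1, min 39) -> median=21
Step 4: insert 38 -> lo=[14, 21] (size 2, max 21) hi=[38, 39] (size 2, min 38) -> median=29.5
Step 5: insert 37 -> lo=[14, 21, 37] (size 3, max 37) hi=[38, 39] (size 2, min 38) -> median=37
Step 6: insert 21 -> lo=[14, 21, 21] (size 3, max 21) hi=[37, 38, 39] (size 3, min 37) -> median=29
Step 7: insert 27 -> lo=[14, 21, 21, 27] (size 4, max 27) hi=[37, 38, 39] (size 3, min 37) -> median=27
Step 8: insert 1 -> lo=[1, 14, 21, 21] (size 4, max 21) hi=[27, 37, 38, 39] (size 4, min 27) -> median=24
Step 9: insert 5 -> lo=[1, 5, 14, 21, 21] (size 5, max 21) hi=[27, 37, 38, 39] (size 4, min 27) -> median=21
Step 10: insert 36 -> lo=[1, 5, 14, 21, 21] (size 5, max 21) hi=[27, 36, 37, 38, 39] (size 5, min 27) -> median=24
Step 11: insert 28 -> lo=[1, 5, 14, 21, 21, 27] (size 6, max 27) hi=[28, 36, 37, 38, 39] (size 5, min 28) -> median=27
Step 12: insert 9 -> lo=[1, 5, 9, 14, 21, 21] (size 6, max 21) hi=[27, 28, 36, 37, 38, 39] (size 6, min 27) -> median=24
Step 13: insert 23 -> lo=[1, 5, 9, 14, 21, 21, 23] (size 7, max 23) hi=[27, 28, 36, 37, 38, 39] (size 6, min 27) -> median=23
Step 14: insert 23 -> lo=[1, 5, 9, 14, 21, 21, 23] (size 7, max 23) hi=[23, 27, 28, 36, 37, 38, 39] (size 7, min 23) -> median=23

Answer: 23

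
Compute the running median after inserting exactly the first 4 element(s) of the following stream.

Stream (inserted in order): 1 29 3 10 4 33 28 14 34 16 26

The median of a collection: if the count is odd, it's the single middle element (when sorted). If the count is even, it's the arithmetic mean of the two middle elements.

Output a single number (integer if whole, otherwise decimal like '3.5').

Step 1: insert 1 -> lo=[1] (size 1, max 1) hi=[] (size 0) -> median=1
Step 2: insert 29 -> lo=[1] (size 1, max 1) hi=[29] (size 1, min 29) -> median=15
Step 3: insert 3 -> lo=[1, 3] (size 2, max 3) hi=[29] (size 1, min 29) -> median=3
Step 4: insert 10 -> lo=[1, 3] (size 2, max 3) hi=[10, 29] (size 2, min 10) -> median=6.5

Answer: 6.5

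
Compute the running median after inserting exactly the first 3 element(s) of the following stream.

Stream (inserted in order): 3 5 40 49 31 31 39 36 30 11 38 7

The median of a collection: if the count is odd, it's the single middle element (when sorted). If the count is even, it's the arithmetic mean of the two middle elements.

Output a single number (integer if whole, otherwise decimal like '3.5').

Answer: 5

Derivation:
Step 1: insert 3 -> lo=[3] (size 1, max 3) hi=[] (size 0) -> median=3
Step 2: insert 5 -> lo=[3] (size 1, max 3) hi=[5] (size 1, min 5) -> median=4
Step 3: insert 40 -> lo=[3, 5] (size 2, max 5) hi=[40] (size 1, min 40) -> median=5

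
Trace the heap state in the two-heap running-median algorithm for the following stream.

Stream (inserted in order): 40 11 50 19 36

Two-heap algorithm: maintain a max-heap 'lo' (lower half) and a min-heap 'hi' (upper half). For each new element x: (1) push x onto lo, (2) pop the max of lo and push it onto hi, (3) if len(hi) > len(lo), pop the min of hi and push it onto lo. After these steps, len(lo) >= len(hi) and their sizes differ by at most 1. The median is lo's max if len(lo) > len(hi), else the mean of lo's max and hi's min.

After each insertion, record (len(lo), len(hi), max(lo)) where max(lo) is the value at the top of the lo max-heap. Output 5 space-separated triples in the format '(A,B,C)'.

Step 1: insert 40 -> lo=[40] hi=[] -> (len(lo)=1, len(hi)=0, max(lo)=40)
Step 2: insert 11 -> lo=[11] hi=[40] -> (len(lo)=1, len(hi)=1, max(lo)=11)
Step 3: insert 50 -> lo=[11, 40] hi=[50] -> (len(lo)=2, len(hi)=1, max(lo)=40)
Step 4: insert 19 -> lo=[11, 19] hi=[40, 50] -> (len(lo)=2, len(hi)=2, max(lo)=19)
Step 5: insert 36 -> lo=[11, 19, 36] hi=[40, 50] -> (len(lo)=3, len(hi)=2, max(lo)=36)

Answer: (1,0,40) (1,1,11) (2,1,40) (2,2,19) (3,2,36)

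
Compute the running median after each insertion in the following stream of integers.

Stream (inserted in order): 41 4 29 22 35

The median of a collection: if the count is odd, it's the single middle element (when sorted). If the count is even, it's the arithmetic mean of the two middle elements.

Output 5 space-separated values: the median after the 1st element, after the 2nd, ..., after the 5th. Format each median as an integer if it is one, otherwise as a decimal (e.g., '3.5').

Step 1: insert 41 -> lo=[41] (size 1, max 41) hi=[] (size 0) -> median=41
Step 2: insert 4 -> lo=[4] (size 1, max 4) hi=[41] (size 1, min 41) -> median=22.5
Step 3: insert 29 -> lo=[4, 29] (size 2, max 29) hi=[41] (size 1, min 41) -> median=29
Step 4: insert 22 -> lo=[4, 22] (size 2, max 22) hi=[29, 41] (size 2, min 29) -> median=25.5
Step 5: insert 35 -> lo=[4, 22, 29] (size 3, max 29) hi=[35, 41] (size 2, min 35) -> median=29

Answer: 41 22.5 29 25.5 29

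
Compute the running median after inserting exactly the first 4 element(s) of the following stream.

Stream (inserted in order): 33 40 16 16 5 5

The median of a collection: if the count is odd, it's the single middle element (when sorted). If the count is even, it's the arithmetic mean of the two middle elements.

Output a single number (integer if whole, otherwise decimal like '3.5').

Step 1: insert 33 -> lo=[33] (size 1, max 33) hi=[] (size 0) -> median=33
Step 2: insert 40 -> lo=[33] (size 1, max 33) hi=[40] (size 1, min 40) -> median=36.5
Step 3: insert 16 -> lo=[16, 33] (size 2, max 33) hi=[40] (size 1, min 40) -> median=33
Step 4: insert 16 -> lo=[16, 16] (size 2, max 16) hi=[33, 40] (size 2, min 33) -> median=24.5

Answer: 24.5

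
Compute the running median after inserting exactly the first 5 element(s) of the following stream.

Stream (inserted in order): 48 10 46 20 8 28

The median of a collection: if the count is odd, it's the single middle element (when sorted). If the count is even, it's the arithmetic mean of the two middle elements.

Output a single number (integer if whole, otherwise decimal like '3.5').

Answer: 20

Derivation:
Step 1: insert 48 -> lo=[48] (size 1, max 48) hi=[] (size 0) -> median=48
Step 2: insert 10 -> lo=[10] (size 1, max 10) hi=[48] (size 1, min 48) -> median=29
Step 3: insert 46 -> lo=[10, 46] (size 2, max 46) hi=[48] (size 1, min 48) -> median=46
Step 4: insert 20 -> lo=[10, 20] (size 2, max 20) hi=[46, 48] (size 2, min 46) -> median=33
Step 5: insert 8 -> lo=[8, 10, 20] (size 3, max 20) hi=[46, 48] (size 2, min 46) -> median=20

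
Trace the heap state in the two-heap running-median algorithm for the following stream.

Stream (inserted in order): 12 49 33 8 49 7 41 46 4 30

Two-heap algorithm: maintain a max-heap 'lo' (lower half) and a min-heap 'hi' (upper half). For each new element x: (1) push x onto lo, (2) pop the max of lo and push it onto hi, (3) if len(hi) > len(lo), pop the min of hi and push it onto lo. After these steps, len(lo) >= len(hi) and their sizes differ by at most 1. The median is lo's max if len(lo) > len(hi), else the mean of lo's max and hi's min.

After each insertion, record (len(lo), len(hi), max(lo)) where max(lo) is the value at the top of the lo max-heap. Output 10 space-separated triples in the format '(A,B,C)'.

Step 1: insert 12 -> lo=[12] hi=[] -> (len(lo)=1, len(hi)=0, max(lo)=12)
Step 2: insert 49 -> lo=[12] hi=[49] -> (len(lo)=1, len(hi)=1, max(lo)=12)
Step 3: insert 33 -> lo=[12, 33] hi=[49] -> (len(lo)=2, len(hi)=1, max(lo)=33)
Step 4: insert 8 -> lo=[8, 12] hi=[33, 49] -> (len(lo)=2, len(hi)=2, max(lo)=12)
Step 5: insert 49 -> lo=[8, 12, 33] hi=[49, 49] -> (len(lo)=3, len(hi)=2, max(lo)=33)
Step 6: insert 7 -> lo=[7, 8, 12] hi=[33, 49, 49] -> (len(lo)=3, len(hi)=3, max(lo)=12)
Step 7: insert 41 -> lo=[7, 8, 12, 33] hi=[41, 49, 49] -> (len(lo)=4, len(hi)=3, max(lo)=33)
Step 8: insert 46 -> lo=[7, 8, 12, 33] hi=[41, 46, 49, 49] -> (len(lo)=4, len(hi)=4, max(lo)=33)
Step 9: insert 4 -> lo=[4, 7, 8, 12, 33] hi=[41, 46, 49, 49] -> (len(lo)=5, len(hi)=4, max(lo)=33)
Step 10: insert 30 -> lo=[4, 7, 8, 12, 30] hi=[33, 41, 46, 49, 49] -> (len(lo)=5, len(hi)=5, max(lo)=30)

Answer: (1,0,12) (1,1,12) (2,1,33) (2,2,12) (3,2,33) (3,3,12) (4,3,33) (4,4,33) (5,4,33) (5,5,30)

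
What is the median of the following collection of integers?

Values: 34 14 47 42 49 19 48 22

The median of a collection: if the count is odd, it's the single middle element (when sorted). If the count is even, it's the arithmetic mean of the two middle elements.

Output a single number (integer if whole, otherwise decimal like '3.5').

Step 1: insert 34 -> lo=[34] (size 1, max 34) hi=[] (size 0) -> median=34
Step 2: insert 14 -> lo=[14] (size 1, max 14) hi=[34] (size 1, min 34) -> median=24
Step 3: insert 47 -> lo=[14, 34] (size 2, max 34) hi=[47] (size 1, min 47) -> median=34
Step 4: insert 42 -> lo=[14, 34] (size 2, max 34) hi=[42, 47] (size 2, min 42) -> median=38
Step 5: insert 49 -> lo=[14, 34, 42] (size 3, max 42) hi=[47, 49] (size 2, min 47) -> median=42
Step 6: insert 19 -> lo=[14, 19, 34] (size 3, max 34) hi=[42, 47, 49] (size 3, min 42) -> median=38
Step 7: insert 48 -> lo=[14, 19, 34, 42] (size 4, max 42) hi=[47, 48, 49] (size 3, min 47) -> median=42
Step 8: insert 22 -> lo=[14, 19, 22, 34] (size 4, max 34) hi=[42, 47, 48, 49] (size 4, min 42) -> median=38

Answer: 38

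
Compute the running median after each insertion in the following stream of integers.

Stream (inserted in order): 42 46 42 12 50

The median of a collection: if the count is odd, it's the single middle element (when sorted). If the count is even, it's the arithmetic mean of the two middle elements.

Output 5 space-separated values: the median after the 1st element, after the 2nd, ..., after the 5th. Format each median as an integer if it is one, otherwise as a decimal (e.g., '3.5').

Answer: 42 44 42 42 42

Derivation:
Step 1: insert 42 -> lo=[42] (size 1, max 42) hi=[] (size 0) -> median=42
Step 2: insert 46 -> lo=[42] (size 1, max 42) hi=[46] (size 1, min 46) -> median=44
Step 3: insert 42 -> lo=[42, 42] (size 2, max 42) hi=[46] (size 1, min 46) -> median=42
Step 4: insert 12 -> lo=[12, 42] (size 2, max 42) hi=[42, 46] (size 2, min 42) -> median=42
Step 5: insert 50 -> lo=[12, 42, 42] (size 3, max 42) hi=[46, 50] (size 2, min 46) -> median=42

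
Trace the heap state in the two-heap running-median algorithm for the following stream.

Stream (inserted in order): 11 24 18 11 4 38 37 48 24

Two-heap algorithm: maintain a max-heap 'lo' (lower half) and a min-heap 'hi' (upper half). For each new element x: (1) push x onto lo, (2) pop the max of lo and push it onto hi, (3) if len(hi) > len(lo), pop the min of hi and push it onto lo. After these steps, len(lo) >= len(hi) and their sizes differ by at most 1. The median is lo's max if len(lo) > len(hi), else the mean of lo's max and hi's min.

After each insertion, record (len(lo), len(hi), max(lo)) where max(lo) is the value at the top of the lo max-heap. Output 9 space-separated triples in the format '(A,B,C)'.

Answer: (1,0,11) (1,1,11) (2,1,18) (2,2,11) (3,2,11) (3,3,11) (4,3,18) (4,4,18) (5,4,24)

Derivation:
Step 1: insert 11 -> lo=[11] hi=[] -> (len(lo)=1, len(hi)=0, max(lo)=11)
Step 2: insert 24 -> lo=[11] hi=[24] -> (len(lo)=1, len(hi)=1, max(lo)=11)
Step 3: insert 18 -> lo=[11, 18] hi=[24] -> (len(lo)=2, len(hi)=1, max(lo)=18)
Step 4: insert 11 -> lo=[11, 11] hi=[18, 24] -> (len(lo)=2, len(hi)=2, max(lo)=11)
Step 5: insert 4 -> lo=[4, 11, 11] hi=[18, 24] -> (len(lo)=3, len(hi)=2, max(lo)=11)
Step 6: insert 38 -> lo=[4, 11, 11] hi=[18, 24, 38] -> (len(lo)=3, len(hi)=3, max(lo)=11)
Step 7: insert 37 -> lo=[4, 11, 11, 18] hi=[24, 37, 38] -> (len(lo)=4, len(hi)=3, max(lo)=18)
Step 8: insert 48 -> lo=[4, 11, 11, 18] hi=[24, 37, 38, 48] -> (len(lo)=4, len(hi)=4, max(lo)=18)
Step 9: insert 24 -> lo=[4, 11, 11, 18, 24] hi=[24, 37, 38, 48] -> (len(lo)=5, len(hi)=4, max(lo)=24)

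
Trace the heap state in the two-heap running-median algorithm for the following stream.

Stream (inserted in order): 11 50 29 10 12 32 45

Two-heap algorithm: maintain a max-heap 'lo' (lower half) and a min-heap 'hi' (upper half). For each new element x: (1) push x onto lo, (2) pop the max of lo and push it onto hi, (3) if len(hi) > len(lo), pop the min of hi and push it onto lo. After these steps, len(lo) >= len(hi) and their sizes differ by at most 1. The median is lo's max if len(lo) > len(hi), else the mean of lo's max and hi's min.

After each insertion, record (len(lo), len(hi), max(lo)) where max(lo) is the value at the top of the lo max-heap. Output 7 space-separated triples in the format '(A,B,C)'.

Step 1: insert 11 -> lo=[11] hi=[] -> (len(lo)=1, len(hi)=0, max(lo)=11)
Step 2: insert 50 -> lo=[11] hi=[50] -> (len(lo)=1, len(hi)=1, max(lo)=11)
Step 3: insert 29 -> lo=[11, 29] hi=[50] -> (len(lo)=2, len(hi)=1, max(lo)=29)
Step 4: insert 10 -> lo=[10, 11] hi=[29, 50] -> (len(lo)=2, len(hi)=2, max(lo)=11)
Step 5: insert 12 -> lo=[10, 11, 12] hi=[29, 50] -> (len(lo)=3, len(hi)=2, max(lo)=12)
Step 6: insert 32 -> lo=[10, 11, 12] hi=[29, 32, 50] -> (len(lo)=3, len(hi)=3, max(lo)=12)
Step 7: insert 45 -> lo=[10, 11, 12, 29] hi=[32, 45, 50] -> (len(lo)=4, len(hi)=3, max(lo)=29)

Answer: (1,0,11) (1,1,11) (2,1,29) (2,2,11) (3,2,12) (3,3,12) (4,3,29)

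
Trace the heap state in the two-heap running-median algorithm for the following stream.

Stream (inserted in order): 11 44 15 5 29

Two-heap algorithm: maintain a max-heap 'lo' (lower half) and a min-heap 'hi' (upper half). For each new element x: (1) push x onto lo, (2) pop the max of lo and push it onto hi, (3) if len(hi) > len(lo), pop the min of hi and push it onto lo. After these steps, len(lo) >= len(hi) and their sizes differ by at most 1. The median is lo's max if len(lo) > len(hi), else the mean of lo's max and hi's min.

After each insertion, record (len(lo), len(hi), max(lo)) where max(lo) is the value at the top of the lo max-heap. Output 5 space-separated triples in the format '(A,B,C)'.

Answer: (1,0,11) (1,1,11) (2,1,15) (2,2,11) (3,2,15)

Derivation:
Step 1: insert 11 -> lo=[11] hi=[] -> (len(lo)=1, len(hi)=0, max(lo)=11)
Step 2: insert 44 -> lo=[11] hi=[44] -> (len(lo)=1, len(hi)=1, max(lo)=11)
Step 3: insert 15 -> lo=[11, 15] hi=[44] -> (len(lo)=2, len(hi)=1, max(lo)=15)
Step 4: insert 5 -> lo=[5, 11] hi=[15, 44] -> (len(lo)=2, len(hi)=2, max(lo)=11)
Step 5: insert 29 -> lo=[5, 11, 15] hi=[29, 44] -> (len(lo)=3, len(hi)=2, max(lo)=15)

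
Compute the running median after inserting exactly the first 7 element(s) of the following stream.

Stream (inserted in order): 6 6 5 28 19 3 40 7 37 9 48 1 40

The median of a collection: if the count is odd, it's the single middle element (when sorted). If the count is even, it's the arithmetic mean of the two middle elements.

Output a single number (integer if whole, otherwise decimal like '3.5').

Step 1: insert 6 -> lo=[6] (size 1, max 6) hi=[] (size 0) -> median=6
Step 2: insert 6 -> lo=[6] (size 1, max 6) hi=[6] (size 1, min 6) -> median=6
Step 3: insert 5 -> lo=[5, 6] (size 2, max 6) hi=[6] (size 1, min 6) -> median=6
Step 4: insert 28 -> lo=[5, 6] (size 2, max 6) hi=[6, 28] (size 2, min 6) -> median=6
Step 5: insert 19 -> lo=[5, 6, 6] (size 3, max 6) hi=[19, 28] (size 2, min 19) -> median=6
Step 6: insert 3 -> lo=[3, 5, 6] (size 3, max 6) hi=[6, 19, 28] (size 3, min 6) -> median=6
Step 7: insert 40 -> lo=[3, 5, 6, 6] (size 4, max 6) hi=[19, 28, 40] (size 3, min 19) -> median=6

Answer: 6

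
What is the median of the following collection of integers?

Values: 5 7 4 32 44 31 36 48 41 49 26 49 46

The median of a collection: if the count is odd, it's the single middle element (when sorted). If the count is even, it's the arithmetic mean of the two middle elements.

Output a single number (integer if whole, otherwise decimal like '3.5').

Step 1: insert 5 -> lo=[5] (size 1, max 5) hi=[] (size 0) -> median=5
Step 2: insert 7 -> lo=[5] (size 1, max 5) hi=[7] (size 1, min 7) -> median=6
Step 3: insert 4 -> lo=[4, 5] (size 2, max 5) hi=[7] (size 1, min 7) -> median=5
Step 4: insert 32 -> lo=[4, 5] (size 2, max 5) hi=[7, 32] (size 2, min 7) -> median=6
Step 5: insert 44 -> lo=[4, 5, 7] (size 3, max 7) hi=[32, 44] (size 2, min 32) -> median=7
Step 6: insert 31 -> lo=[4, 5, 7] (size 3, max 7) hi=[31, 32, 44] (size 3, min 31) -> median=19
Step 7: insert 36 -> lo=[4, 5, 7, 31] (size 4, max 31) hi=[32, 36, 44] (size 3, min 32) -> median=31
Step 8: insert 48 -> lo=[4, 5, 7, 31] (size 4, max 31) hi=[32, 36, 44, 48] (size 4, min 32) -> median=31.5
Step 9: insert 41 -> lo=[4, 5, 7, 31, 32] (size 5, max 32) hi=[36, 41, 44, 48] (size 4, min 36) -> median=32
Step 10: insert 49 -> lo=[4, 5, 7, 31, 32] (size 5, max 32) hi=[36, 41, 44, 48, 49] (size 5, min 36) -> median=34
Step 11: insert 26 -> lo=[4, 5, 7, 26, 31, 32] (size 6, max 32) hi=[36, 41, 44, 48, 49] (size 5, min 36) -> median=32
Step 12: insert 49 -> lo=[4, 5, 7, 26, 31, 32] (size 6, max 32) hi=[36, 41, 44, 48, 49, 49] (size 6, min 36) -> median=34
Step 13: insert 46 -> lo=[4, 5, 7, 26, 31, 32, 36] (size 7, max 36) hi=[41, 44, 46, 48, 49, 49] (size 6, min 41) -> median=36

Answer: 36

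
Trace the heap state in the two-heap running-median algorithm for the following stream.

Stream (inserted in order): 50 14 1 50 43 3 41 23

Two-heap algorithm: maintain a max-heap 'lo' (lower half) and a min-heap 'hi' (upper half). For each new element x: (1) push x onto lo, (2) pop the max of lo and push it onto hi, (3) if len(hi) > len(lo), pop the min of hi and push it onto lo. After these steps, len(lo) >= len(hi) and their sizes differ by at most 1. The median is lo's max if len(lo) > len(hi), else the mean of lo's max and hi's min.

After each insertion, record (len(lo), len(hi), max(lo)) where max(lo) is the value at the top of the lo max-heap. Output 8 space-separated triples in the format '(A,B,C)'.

Step 1: insert 50 -> lo=[50] hi=[] -> (len(lo)=1, len(hi)=0, max(lo)=50)
Step 2: insert 14 -> lo=[14] hi=[50] -> (len(lo)=1, len(hi)=1, max(lo)=14)
Step 3: insert 1 -> lo=[1, 14] hi=[50] -> (len(lo)=2, len(hi)=1, max(lo)=14)
Step 4: insert 50 -> lo=[1, 14] hi=[50, 50] -> (len(lo)=2, len(hi)=2, max(lo)=14)
Step 5: insert 43 -> lo=[1, 14, 43] hi=[50, 50] -> (len(lo)=3, len(hi)=2, max(lo)=43)
Step 6: insert 3 -> lo=[1, 3, 14] hi=[43, 50, 50] -> (len(lo)=3, len(hi)=3, max(lo)=14)
Step 7: insert 41 -> lo=[1, 3, 14, 41] hi=[43, 50, 50] -> (len(lo)=4, len(hi)=3, max(lo)=41)
Step 8: insert 23 -> lo=[1, 3, 14, 23] hi=[41, 43, 50, 50] -> (len(lo)=4, len(hi)=4, max(lo)=23)

Answer: (1,0,50) (1,1,14) (2,1,14) (2,2,14) (3,2,43) (3,3,14) (4,3,41) (4,4,23)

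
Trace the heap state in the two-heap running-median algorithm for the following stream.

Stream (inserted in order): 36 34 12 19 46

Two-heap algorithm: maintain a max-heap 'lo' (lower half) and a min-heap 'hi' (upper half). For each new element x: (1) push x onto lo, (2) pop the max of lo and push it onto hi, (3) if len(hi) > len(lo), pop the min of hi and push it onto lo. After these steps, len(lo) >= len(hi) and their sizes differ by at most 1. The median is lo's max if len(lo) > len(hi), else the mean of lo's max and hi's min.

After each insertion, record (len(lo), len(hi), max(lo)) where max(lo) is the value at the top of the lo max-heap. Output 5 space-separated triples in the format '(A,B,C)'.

Answer: (1,0,36) (1,1,34) (2,1,34) (2,2,19) (3,2,34)

Derivation:
Step 1: insert 36 -> lo=[36] hi=[] -> (len(lo)=1, len(hi)=0, max(lo)=36)
Step 2: insert 34 -> lo=[34] hi=[36] -> (len(lo)=1, len(hi)=1, max(lo)=34)
Step 3: insert 12 -> lo=[12, 34] hi=[36] -> (len(lo)=2, len(hi)=1, max(lo)=34)
Step 4: insert 19 -> lo=[12, 19] hi=[34, 36] -> (len(lo)=2, len(hi)=2, max(lo)=19)
Step 5: insert 46 -> lo=[12, 19, 34] hi=[36, 46] -> (len(lo)=3, len(hi)=2, max(lo)=34)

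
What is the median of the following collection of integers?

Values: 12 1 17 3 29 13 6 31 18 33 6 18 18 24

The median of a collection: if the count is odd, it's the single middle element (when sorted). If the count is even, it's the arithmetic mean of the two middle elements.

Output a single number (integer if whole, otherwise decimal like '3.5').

Answer: 17.5

Derivation:
Step 1: insert 12 -> lo=[12] (size 1, max 12) hi=[] (size 0) -> median=12
Step 2: insert 1 -> lo=[1] (size 1, max 1) hi=[12] (size 1, min 12) -> median=6.5
Step 3: insert 17 -> lo=[1, 12] (size 2, max 12) hi=[17] (size 1, min 17) -> median=12
Step 4: insert 3 -> lo=[1, 3] (size 2, max 3) hi=[12, 17] (size 2, min 12) -> median=7.5
Step 5: insert 29 -> lo=[1, 3, 12] (size 3, max 12) hi=[17, 29] (size 2, min 17) -> median=12
Step 6: insert 13 -> lo=[1, 3, 12] (size 3, max 12) hi=[13, 17, 29] (size 3, min 13) -> median=12.5
Step 7: insert 6 -> lo=[1, 3, 6, 12] (size 4, max 12) hi=[13, 17, 29] (size 3, min 13) -> median=12
Step 8: insert 31 -> lo=[1, 3, 6, 12] (size 4, max 12) hi=[13, 17, 29, 31] (size 4, min 13) -> median=12.5
Step 9: insert 18 -> lo=[1, 3, 6, 12, 13] (size 5, max 13) hi=[17, 18, 29, 31] (size 4, min 17) -> median=13
Step 10: insert 33 -> lo=[1, 3, 6, 12, 13] (size 5, max 13) hi=[17, 18, 29, 31, 33] (size 5, min 17) -> median=15
Step 11: insert 6 -> lo=[1, 3, 6, 6, 12, 13] (size 6, max 13) hi=[17, 18, 29, 31, 33] (size 5, min 17) -> median=13
Step 12: insert 18 -> lo=[1, 3, 6, 6, 12, 13] (size 6, max 13) hi=[17, 18, 18, 29, 31, 33] (size 6, min 17) -> median=15
Step 13: insert 18 -> lo=[1, 3, 6, 6, 12, 13, 17] (size 7, max 17) hi=[18, 18, 18, 29, 31, 33] (size 6, min 18) -> median=17
Step 14: insert 24 -> lo=[1, 3, 6, 6, 12, 13, 17] (size 7, max 17) hi=[18, 18, 18, 24, 29, 31, 33] (size 7, min 18) -> median=17.5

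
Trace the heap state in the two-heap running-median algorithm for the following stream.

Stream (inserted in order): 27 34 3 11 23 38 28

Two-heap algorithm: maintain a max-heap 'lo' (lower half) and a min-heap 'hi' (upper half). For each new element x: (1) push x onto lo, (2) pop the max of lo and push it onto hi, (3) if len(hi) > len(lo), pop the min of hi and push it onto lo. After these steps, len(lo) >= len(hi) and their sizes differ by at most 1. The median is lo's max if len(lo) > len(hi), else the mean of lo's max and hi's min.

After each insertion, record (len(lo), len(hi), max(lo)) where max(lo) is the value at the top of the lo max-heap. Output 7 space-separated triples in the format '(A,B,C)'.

Step 1: insert 27 -> lo=[27] hi=[] -> (len(lo)=1, len(hi)=0, max(lo)=27)
Step 2: insert 34 -> lo=[27] hi=[34] -> (len(lo)=1, len(hi)=1, max(lo)=27)
Step 3: insert 3 -> lo=[3, 27] hi=[34] -> (len(lo)=2, len(hi)=1, max(lo)=27)
Step 4: insert 11 -> lo=[3, 11] hi=[27, 34] -> (len(lo)=2, len(hi)=2, max(lo)=11)
Step 5: insert 23 -> lo=[3, 11, 23] hi=[27, 34] -> (len(lo)=3, len(hi)=2, max(lo)=23)
Step 6: insert 38 -> lo=[3, 11, 23] hi=[27, 34, 38] -> (len(lo)=3, len(hi)=3, max(lo)=23)
Step 7: insert 28 -> lo=[3, 11, 23, 27] hi=[28, 34, 38] -> (len(lo)=4, len(hi)=3, max(lo)=27)

Answer: (1,0,27) (1,1,27) (2,1,27) (2,2,11) (3,2,23) (3,3,23) (4,3,27)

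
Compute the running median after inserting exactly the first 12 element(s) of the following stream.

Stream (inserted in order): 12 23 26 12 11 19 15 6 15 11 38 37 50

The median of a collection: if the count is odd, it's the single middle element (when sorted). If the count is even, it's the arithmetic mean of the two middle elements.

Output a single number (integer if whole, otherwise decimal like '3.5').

Answer: 15

Derivation:
Step 1: insert 12 -> lo=[12] (size 1, max 12) hi=[] (size 0) -> median=12
Step 2: insert 23 -> lo=[12] (size 1, max 12) hi=[23] (size 1, min 23) -> median=17.5
Step 3: insert 26 -> lo=[12, 23] (size 2, max 23) hi=[26] (size 1, min 26) -> median=23
Step 4: insert 12 -> lo=[12, 12] (size 2, max 12) hi=[23, 26] (size 2, min 23) -> median=17.5
Step 5: insert 11 -> lo=[11, 12, 12] (size 3, max 12) hi=[23, 26] (size 2, min 23) -> median=12
Step 6: insert 19 -> lo=[11, 12, 12] (size 3, max 12) hi=[19, 23, 26] (size 3, min 19) -> median=15.5
Step 7: insert 15 -> lo=[11, 12, 12, 15] (size 4, max 15) hi=[19, 23, 26] (size 3, min 19) -> median=15
Step 8: insert 6 -> lo=[6, 11, 12, 12] (size 4, max 12) hi=[15, 19, 23, 26] (size 4, min 15) -> median=13.5
Step 9: insert 15 -> lo=[6, 11, 12, 12, 15] (size 5, max 15) hi=[15, 19, 23, 26] (size 4, min 15) -> median=15
Step 10: insert 11 -> lo=[6, 11, 11, 12, 12] (size 5, max 12) hi=[15, 15, 19, 23, 26] (size 5, min 15) -> median=13.5
Step 11: insert 38 -> lo=[6, 11, 11, 12, 12, 15] (size 6, max 15) hi=[15, 19, 23, 26, 38] (size 5, min 15) -> median=15
Step 12: insert 37 -> lo=[6, 11, 11, 12, 12, 15] (size 6, max 15) hi=[15, 19, 23, 26, 37, 38] (size 6, min 15) -> median=15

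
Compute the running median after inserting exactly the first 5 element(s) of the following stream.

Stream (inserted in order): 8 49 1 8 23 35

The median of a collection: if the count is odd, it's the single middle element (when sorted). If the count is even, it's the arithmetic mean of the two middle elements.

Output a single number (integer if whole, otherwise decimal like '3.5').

Step 1: insert 8 -> lo=[8] (size 1, max 8) hi=[] (size 0) -> median=8
Step 2: insert 49 -> lo=[8] (size 1, max 8) hi=[49] (size 1, min 49) -> median=28.5
Step 3: insert 1 -> lo=[1, 8] (size 2, max 8) hi=[49] (size 1, min 49) -> median=8
Step 4: insert 8 -> lo=[1, 8] (size 2, max 8) hi=[8, 49] (size 2, min 8) -> median=8
Step 5: insert 23 -> lo=[1, 8, 8] (size 3, max 8) hi=[23, 49] (size 2, min 23) -> median=8

Answer: 8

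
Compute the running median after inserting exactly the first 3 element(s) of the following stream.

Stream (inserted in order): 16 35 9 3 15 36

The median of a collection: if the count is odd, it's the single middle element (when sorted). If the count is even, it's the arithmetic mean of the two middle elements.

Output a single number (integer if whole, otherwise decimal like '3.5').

Answer: 16

Derivation:
Step 1: insert 16 -> lo=[16] (size 1, max 16) hi=[] (size 0) -> median=16
Step 2: insert 35 -> lo=[16] (size 1, max 16) hi=[35] (size 1, min 35) -> median=25.5
Step 3: insert 9 -> lo=[9, 16] (size 2, max 16) hi=[35] (size 1, min 35) -> median=16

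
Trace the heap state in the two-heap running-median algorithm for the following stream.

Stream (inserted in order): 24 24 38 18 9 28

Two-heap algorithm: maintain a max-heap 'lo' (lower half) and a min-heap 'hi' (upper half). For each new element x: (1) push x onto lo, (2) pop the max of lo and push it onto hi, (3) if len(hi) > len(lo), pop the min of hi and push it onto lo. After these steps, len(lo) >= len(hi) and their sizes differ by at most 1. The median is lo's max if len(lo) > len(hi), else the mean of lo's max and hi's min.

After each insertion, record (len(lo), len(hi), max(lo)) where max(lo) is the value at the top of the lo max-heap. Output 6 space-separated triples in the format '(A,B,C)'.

Answer: (1,0,24) (1,1,24) (2,1,24) (2,2,24) (3,2,24) (3,3,24)

Derivation:
Step 1: insert 24 -> lo=[24] hi=[] -> (len(lo)=1, len(hi)=0, max(lo)=24)
Step 2: insert 24 -> lo=[24] hi=[24] -> (len(lo)=1, len(hi)=1, max(lo)=24)
Step 3: insert 38 -> lo=[24, 24] hi=[38] -> (len(lo)=2, len(hi)=1, max(lo)=24)
Step 4: insert 18 -> lo=[18, 24] hi=[24, 38] -> (len(lo)=2, len(hi)=2, max(lo)=24)
Step 5: insert 9 -> lo=[9, 18, 24] hi=[24, 38] -> (len(lo)=3, len(hi)=2, max(lo)=24)
Step 6: insert 28 -> lo=[9, 18, 24] hi=[24, 28, 38] -> (len(lo)=3, len(hi)=3, max(lo)=24)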